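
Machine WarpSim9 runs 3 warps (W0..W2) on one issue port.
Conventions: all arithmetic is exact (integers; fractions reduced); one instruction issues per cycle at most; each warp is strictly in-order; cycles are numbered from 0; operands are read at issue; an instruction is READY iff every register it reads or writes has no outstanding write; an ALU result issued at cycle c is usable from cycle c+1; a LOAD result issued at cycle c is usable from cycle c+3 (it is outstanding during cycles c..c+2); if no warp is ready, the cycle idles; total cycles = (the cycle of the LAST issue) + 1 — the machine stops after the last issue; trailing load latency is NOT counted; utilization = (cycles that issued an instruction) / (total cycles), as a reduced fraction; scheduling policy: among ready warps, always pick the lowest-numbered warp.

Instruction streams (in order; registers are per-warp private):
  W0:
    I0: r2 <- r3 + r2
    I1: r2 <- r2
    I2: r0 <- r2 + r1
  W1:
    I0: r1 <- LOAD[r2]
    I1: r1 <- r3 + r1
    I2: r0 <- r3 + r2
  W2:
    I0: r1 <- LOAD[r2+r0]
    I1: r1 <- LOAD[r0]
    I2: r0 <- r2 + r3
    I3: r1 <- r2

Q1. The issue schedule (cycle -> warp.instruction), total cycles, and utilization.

cycle 0: W0.I0
cycle 1: W0.I1
cycle 2: W0.I2
cycle 3: W1.I0
cycle 4: W2.I0
cycle 5: idle
cycle 6: W1.I1
cycle 7: W1.I2
cycle 8: W2.I1
cycle 9: W2.I2
cycle 10: idle
cycle 11: W2.I3

Answer: 12 cycles, utilization 5/6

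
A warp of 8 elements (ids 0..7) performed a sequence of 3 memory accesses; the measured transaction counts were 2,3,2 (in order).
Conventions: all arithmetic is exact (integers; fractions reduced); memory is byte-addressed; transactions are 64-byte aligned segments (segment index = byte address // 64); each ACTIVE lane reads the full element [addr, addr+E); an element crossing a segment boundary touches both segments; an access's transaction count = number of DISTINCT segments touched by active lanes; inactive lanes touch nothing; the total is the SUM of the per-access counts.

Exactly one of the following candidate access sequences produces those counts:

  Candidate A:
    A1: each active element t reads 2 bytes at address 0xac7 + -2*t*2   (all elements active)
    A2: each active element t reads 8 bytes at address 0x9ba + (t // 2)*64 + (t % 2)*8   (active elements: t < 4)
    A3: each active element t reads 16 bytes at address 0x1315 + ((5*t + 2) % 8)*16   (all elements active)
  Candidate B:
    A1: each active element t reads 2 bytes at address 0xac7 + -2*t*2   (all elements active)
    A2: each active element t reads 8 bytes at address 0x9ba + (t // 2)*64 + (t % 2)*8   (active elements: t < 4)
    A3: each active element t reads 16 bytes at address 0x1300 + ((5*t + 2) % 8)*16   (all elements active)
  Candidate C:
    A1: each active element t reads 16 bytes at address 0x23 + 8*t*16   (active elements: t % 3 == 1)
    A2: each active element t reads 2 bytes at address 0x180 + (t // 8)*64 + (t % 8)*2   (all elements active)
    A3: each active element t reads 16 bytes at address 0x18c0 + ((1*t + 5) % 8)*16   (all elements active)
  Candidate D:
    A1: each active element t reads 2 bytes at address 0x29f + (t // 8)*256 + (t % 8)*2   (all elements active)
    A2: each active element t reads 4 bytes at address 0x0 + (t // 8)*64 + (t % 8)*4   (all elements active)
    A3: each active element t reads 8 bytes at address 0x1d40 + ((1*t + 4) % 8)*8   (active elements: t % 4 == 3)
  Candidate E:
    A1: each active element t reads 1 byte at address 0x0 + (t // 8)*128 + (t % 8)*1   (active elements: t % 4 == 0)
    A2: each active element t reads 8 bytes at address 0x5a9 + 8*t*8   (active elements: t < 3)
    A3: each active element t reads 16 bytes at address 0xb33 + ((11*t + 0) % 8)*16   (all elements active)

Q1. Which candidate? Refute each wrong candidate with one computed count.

A: A3 gives 3 transactions, not 2
C: A1 gives 3 transactions, not 2
D: A1 gives 1 transaction, not 2
E: A1 gives 1 transaction, not 2
B: all counts match (2,3,2)

Answer: B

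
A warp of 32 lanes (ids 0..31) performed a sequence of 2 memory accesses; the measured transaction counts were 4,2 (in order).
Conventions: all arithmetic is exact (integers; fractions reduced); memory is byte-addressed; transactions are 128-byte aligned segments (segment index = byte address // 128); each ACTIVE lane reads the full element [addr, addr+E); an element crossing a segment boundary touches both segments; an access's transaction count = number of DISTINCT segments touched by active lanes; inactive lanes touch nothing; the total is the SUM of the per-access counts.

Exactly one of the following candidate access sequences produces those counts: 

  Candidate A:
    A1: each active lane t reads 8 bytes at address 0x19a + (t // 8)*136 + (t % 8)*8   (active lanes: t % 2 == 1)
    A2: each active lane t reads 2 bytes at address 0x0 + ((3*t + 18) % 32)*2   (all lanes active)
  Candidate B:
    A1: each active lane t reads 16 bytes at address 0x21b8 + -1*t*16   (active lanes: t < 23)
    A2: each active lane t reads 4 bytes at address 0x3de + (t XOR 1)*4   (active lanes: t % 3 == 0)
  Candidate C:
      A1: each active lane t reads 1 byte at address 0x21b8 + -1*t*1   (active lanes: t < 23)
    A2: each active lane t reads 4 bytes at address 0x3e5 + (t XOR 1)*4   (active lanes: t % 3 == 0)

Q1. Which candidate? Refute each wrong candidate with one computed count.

A: A2 gives 1 transaction, not 2
C: A1 gives 1 transaction, not 4
B: all counts match (4,2)

Answer: B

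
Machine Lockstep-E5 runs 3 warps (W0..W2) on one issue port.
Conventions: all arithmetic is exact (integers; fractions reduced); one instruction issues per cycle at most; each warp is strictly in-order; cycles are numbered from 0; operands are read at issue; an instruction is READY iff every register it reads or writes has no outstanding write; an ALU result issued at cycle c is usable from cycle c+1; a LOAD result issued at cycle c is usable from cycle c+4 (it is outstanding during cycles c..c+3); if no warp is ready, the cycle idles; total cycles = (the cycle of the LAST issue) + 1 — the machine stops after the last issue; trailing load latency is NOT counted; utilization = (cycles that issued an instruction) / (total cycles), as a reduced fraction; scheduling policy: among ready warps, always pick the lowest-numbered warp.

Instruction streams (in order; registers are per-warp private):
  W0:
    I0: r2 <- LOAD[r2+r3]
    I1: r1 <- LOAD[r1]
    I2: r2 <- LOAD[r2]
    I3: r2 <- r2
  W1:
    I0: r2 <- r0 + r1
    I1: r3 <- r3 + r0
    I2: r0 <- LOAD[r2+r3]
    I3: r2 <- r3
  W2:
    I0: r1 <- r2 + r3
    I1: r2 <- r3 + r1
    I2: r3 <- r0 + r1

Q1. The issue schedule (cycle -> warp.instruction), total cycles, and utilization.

cycle 0: W0.I0
cycle 1: W0.I1
cycle 2: W1.I0
cycle 3: W1.I1
cycle 4: W0.I2
cycle 5: W1.I2
cycle 6: W1.I3
cycle 7: W2.I0
cycle 8: W0.I3
cycle 9: W2.I1
cycle 10: W2.I2

Answer: 11 cycles, utilization 1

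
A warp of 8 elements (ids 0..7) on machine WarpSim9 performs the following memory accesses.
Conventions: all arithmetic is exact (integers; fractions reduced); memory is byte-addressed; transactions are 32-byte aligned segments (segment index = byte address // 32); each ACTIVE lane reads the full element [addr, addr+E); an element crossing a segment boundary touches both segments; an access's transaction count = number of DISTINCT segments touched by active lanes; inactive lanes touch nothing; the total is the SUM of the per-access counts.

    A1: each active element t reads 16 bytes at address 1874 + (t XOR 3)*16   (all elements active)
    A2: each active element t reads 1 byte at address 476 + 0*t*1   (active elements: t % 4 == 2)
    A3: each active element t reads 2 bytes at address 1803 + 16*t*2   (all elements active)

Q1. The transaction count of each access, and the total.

A1: 5 transactions
A2: 1 transaction
A3: 8 transactions

Answer: 5,1,8; total 14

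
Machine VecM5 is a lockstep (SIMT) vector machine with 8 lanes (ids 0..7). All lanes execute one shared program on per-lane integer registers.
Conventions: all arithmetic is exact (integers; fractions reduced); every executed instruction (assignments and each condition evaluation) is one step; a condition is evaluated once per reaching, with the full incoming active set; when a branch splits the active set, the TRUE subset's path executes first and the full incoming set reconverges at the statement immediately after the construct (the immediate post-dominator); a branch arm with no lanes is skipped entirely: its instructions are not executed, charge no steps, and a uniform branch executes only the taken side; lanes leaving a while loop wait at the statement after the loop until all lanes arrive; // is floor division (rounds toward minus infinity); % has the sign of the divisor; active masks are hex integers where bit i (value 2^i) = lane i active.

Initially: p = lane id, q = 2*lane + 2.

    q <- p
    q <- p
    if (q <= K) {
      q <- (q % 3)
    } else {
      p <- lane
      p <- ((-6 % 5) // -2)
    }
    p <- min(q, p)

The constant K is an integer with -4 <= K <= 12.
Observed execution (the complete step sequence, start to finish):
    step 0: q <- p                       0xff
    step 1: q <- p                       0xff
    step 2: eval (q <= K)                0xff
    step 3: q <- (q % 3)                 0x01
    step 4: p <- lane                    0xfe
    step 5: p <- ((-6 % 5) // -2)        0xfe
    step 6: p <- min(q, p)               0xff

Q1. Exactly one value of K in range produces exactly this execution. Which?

Answer: K = 0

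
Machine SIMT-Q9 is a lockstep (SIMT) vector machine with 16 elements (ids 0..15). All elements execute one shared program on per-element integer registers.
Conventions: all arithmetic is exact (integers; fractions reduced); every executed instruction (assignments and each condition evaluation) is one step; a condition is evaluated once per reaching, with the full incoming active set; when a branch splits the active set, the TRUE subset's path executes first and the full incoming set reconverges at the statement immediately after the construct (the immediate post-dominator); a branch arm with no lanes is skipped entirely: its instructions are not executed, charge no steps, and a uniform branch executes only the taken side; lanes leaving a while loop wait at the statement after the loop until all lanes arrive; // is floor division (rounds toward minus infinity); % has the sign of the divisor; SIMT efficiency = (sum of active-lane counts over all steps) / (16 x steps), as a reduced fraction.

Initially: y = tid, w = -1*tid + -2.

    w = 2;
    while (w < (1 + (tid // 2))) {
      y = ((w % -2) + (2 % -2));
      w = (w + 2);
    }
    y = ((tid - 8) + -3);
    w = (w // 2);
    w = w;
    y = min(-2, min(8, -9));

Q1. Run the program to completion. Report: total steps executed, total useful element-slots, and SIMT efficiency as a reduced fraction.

Answer: 15 steps, 168 useful, 7/10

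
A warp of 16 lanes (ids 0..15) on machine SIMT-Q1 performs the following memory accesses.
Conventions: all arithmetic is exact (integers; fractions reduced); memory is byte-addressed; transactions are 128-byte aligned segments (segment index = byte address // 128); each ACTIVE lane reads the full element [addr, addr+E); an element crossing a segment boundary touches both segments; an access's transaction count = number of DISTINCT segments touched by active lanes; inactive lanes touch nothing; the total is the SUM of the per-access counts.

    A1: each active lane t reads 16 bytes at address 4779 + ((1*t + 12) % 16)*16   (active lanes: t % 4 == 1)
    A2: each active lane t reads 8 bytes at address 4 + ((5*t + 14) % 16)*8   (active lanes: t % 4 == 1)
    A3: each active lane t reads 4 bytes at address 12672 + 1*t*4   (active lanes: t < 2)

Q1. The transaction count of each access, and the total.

A1: 3 transactions
A2: 2 transactions
A3: 1 transaction

Answer: 3,2,1; total 6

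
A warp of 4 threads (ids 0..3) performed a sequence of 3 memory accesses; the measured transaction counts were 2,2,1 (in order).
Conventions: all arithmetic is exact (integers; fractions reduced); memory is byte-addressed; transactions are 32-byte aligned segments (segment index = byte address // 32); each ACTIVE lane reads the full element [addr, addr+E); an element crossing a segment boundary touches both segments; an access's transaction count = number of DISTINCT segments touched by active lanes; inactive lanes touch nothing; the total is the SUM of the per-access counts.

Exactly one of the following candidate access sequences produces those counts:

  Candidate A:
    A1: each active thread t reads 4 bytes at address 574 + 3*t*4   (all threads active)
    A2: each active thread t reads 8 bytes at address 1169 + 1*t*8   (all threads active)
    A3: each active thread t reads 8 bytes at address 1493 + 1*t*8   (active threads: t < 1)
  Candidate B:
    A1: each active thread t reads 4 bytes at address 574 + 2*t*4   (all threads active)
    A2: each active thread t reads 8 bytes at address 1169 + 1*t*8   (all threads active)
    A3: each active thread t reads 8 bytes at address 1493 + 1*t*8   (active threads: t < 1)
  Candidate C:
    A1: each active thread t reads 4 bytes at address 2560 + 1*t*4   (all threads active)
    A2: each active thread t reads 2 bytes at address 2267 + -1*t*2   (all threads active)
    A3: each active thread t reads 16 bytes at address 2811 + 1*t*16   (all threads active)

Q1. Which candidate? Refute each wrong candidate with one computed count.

A: A1 gives 3 transactions, not 2
C: A1 gives 1 transaction, not 2
B: all counts match (2,2,1)

Answer: B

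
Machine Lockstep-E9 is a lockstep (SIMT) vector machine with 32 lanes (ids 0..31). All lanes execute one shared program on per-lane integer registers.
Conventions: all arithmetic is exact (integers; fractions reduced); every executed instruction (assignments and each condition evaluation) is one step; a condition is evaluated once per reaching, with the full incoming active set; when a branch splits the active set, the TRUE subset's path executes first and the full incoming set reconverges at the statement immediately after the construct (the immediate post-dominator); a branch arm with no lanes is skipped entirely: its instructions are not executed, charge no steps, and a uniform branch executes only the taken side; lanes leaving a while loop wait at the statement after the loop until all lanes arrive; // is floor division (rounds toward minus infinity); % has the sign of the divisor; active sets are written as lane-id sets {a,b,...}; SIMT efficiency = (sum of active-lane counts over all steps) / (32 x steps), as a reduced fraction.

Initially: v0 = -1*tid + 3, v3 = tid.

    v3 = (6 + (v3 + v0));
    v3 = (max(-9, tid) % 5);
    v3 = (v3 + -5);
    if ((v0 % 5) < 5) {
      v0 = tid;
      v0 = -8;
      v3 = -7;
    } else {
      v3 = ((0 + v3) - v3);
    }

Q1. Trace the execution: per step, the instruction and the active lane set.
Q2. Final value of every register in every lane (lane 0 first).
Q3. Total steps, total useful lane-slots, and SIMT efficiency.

step 0: v3 <- (6 + (v3 + v0))        {0,1,2,3,4,5,6,7,8,9,10,11,12,13,14,15,16,17,18,19,20,21,22,23,24,25,26,27,28,29,30,31}
step 1: v3 <- (max(-9, tid) % 5)     {0,1,2,3,4,5,6,7,8,9,10,11,12,13,14,15,16,17,18,19,20,21,22,23,24,25,26,27,28,29,30,31}
step 2: v3 <- (v3 + -5)              {0,1,2,3,4,5,6,7,8,9,10,11,12,13,14,15,16,17,18,19,20,21,22,23,24,25,26,27,28,29,30,31}
step 3: eval ((v0 % 5) < 5)          {0,1,2,3,4,5,6,7,8,9,10,11,12,13,14,15,16,17,18,19,20,21,22,23,24,25,26,27,28,29,30,31}
step 4: v0 <- tid                    {0,1,2,3,4,5,6,7,8,9,10,11,12,13,14,15,16,17,18,19,20,21,22,23,24,25,26,27,28,29,30,31}
step 5: v0 <- -8                     {0,1,2,3,4,5,6,7,8,9,10,11,12,13,14,15,16,17,18,19,20,21,22,23,24,25,26,27,28,29,30,31}
step 6: v3 <- -7                     {0,1,2,3,4,5,6,7,8,9,10,11,12,13,14,15,16,17,18,19,20,21,22,23,24,25,26,27,28,29,30,31}

Answer: 7 steps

v0: -8,-8,-8,-8,-8,-8,-8,-8,-8,-8,-8,-8,-8,-8,-8,-8,-8,-8,-8,-8,-8,-8,-8,-8,-8,-8,-8,-8,-8,-8,-8,-8
v3: -7,-7,-7,-7,-7,-7,-7,-7,-7,-7,-7,-7,-7,-7,-7,-7,-7,-7,-7,-7,-7,-7,-7,-7,-7,-7,-7,-7,-7,-7,-7,-7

steps = 7; useful = 224; efficiency = 224/224 = 1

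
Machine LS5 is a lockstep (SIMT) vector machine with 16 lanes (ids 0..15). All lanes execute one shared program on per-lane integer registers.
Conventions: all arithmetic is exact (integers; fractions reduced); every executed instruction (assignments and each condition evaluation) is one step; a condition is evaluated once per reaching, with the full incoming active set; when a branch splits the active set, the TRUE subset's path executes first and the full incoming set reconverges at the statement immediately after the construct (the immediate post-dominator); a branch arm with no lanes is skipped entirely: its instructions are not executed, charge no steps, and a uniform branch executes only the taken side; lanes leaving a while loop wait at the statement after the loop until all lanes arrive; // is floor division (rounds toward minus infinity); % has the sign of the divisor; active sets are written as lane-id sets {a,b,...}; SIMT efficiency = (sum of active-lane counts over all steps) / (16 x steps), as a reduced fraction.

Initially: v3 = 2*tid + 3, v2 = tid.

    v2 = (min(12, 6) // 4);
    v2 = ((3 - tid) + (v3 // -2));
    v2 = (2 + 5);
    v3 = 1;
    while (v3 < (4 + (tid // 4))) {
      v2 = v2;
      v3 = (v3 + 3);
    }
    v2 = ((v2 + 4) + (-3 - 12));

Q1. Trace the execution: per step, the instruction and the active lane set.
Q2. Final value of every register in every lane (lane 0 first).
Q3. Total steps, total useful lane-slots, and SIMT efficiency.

step 0: v2 <- (min(12, 6) // 4)      {0,1,2,3,4,5,6,7,8,9,10,11,12,13,14,15}
step 1: v2 <- ((3 - tid) + (v3 // -2)) {0,1,2,3,4,5,6,7,8,9,10,11,12,13,14,15}
step 2: v2 <- (2 + 5)                {0,1,2,3,4,5,6,7,8,9,10,11,12,13,14,15}
step 3: v3 <- 1                      {0,1,2,3,4,5,6,7,8,9,10,11,12,13,14,15}
step 4: eval (v3 < (4 + (tid // 4))) {0,1,2,3,4,5,6,7,8,9,10,11,12,13,14,15}
step 5: v2 <- v2                     {0,1,2,3,4,5,6,7,8,9,10,11,12,13,14,15}
step 6: v3 <- (v3 + 3)               {0,1,2,3,4,5,6,7,8,9,10,11,12,13,14,15}
step 7: eval (v3 < (4 + (tid // 4))) {0,1,2,3,4,5,6,7,8,9,10,11,12,13,14,15}
step 8: v2 <- v2                     {4,5,6,7,8,9,10,11,12,13,14,15}
step 9: v3 <- (v3 + 3)               {4,5,6,7,8,9,10,11,12,13,14,15}
step 10: eval (v3 < (4 + (tid // 4))) {4,5,6,7,8,9,10,11,12,13,14,15}
step 11: v2 <- ((v2 + 4) + (-3 - 12)) {0,1,2,3,4,5,6,7,8,9,10,11,12,13,14,15}

Answer: 12 steps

v3: 4,4,4,4,7,7,7,7,7,7,7,7,7,7,7,7
v2: -4,-4,-4,-4,-4,-4,-4,-4,-4,-4,-4,-4,-4,-4,-4,-4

steps = 12; useful = 180; efficiency = 180/192 = 15/16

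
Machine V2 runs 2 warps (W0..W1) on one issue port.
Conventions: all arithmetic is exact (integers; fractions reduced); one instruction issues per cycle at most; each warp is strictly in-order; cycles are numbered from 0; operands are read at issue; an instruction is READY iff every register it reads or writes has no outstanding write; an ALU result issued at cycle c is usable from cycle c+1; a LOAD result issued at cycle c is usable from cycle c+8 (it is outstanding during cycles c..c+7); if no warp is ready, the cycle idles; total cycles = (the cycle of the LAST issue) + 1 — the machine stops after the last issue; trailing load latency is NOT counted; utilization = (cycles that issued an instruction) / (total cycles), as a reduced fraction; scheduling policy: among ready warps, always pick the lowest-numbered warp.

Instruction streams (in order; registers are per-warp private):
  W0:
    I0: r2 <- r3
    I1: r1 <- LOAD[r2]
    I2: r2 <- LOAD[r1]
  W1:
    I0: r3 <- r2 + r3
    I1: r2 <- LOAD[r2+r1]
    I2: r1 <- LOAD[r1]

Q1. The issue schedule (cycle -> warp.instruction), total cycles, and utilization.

cycle 0: W0.I0
cycle 1: W0.I1
cycle 2: W1.I0
cycle 3: W1.I1
cycle 4: W1.I2
cycle 5: idle
cycle 6: idle
cycle 7: idle
cycle 8: idle
cycle 9: W0.I2

Answer: 10 cycles, utilization 3/5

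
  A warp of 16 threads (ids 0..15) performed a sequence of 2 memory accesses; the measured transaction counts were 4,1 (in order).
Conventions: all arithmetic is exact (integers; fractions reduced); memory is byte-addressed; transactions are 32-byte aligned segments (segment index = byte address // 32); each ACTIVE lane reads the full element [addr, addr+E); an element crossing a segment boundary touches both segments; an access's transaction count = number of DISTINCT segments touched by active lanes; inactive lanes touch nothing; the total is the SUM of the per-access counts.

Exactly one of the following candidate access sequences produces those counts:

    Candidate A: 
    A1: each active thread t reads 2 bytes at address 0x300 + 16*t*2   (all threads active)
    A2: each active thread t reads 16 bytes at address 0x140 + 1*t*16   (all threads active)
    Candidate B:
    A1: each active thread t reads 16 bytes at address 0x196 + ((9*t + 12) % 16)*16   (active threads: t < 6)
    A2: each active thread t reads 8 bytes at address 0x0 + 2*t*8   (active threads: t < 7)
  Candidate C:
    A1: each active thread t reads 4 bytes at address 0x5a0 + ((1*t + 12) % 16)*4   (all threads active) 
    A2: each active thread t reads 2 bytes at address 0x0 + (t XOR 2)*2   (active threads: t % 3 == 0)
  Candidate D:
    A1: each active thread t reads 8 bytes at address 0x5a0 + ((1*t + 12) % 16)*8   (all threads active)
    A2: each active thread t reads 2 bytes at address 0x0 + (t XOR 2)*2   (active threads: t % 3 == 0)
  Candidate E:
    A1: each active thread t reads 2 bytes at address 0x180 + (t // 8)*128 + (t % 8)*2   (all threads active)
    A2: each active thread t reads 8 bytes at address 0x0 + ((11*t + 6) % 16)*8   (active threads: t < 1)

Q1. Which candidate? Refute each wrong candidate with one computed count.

A: A1 gives 16 transactions, not 4
B: A1 gives 8 transactions, not 4
C: A1 gives 2 transactions, not 4
E: A1 gives 2 transactions, not 4
D: all counts match (4,1)

Answer: D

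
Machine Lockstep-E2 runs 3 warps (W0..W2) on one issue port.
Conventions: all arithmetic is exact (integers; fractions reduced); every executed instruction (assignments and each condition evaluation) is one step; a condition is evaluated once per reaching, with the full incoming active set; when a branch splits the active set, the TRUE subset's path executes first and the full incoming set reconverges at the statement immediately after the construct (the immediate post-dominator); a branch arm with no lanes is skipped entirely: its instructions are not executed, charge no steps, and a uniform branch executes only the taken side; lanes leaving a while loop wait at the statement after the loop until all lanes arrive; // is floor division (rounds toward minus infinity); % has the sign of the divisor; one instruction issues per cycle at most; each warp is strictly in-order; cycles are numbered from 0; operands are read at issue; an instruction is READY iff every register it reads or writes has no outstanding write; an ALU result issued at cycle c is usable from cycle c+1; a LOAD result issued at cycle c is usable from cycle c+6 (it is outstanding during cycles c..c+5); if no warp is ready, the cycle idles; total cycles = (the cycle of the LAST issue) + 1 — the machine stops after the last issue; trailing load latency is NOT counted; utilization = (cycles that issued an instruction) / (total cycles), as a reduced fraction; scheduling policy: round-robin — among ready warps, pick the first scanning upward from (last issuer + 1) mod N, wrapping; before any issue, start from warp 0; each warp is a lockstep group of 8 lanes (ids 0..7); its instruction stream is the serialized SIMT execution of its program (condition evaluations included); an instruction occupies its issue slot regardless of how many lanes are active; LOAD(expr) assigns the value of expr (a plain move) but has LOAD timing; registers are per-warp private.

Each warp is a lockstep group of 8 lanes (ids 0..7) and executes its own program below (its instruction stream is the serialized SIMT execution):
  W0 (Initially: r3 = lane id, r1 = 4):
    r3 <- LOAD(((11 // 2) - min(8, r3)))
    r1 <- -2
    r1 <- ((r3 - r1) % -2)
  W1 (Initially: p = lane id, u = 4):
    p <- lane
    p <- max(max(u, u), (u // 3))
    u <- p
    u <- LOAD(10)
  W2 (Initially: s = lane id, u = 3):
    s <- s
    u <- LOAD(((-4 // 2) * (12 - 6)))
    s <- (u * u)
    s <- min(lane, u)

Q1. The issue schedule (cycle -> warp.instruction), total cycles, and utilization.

cycle 0: W0.I0
cycle 1: W1.I0
cycle 2: W2.I0
cycle 3: W0.I1
cycle 4: W1.I1
cycle 5: W2.I1
cycle 6: W0.I2
cycle 7: W1.I2
cycle 8: W1.I3
cycle 9: idle
cycle 10: idle
cycle 11: W2.I2
cycle 12: W2.I3

Answer: 13 cycles, utilization 11/13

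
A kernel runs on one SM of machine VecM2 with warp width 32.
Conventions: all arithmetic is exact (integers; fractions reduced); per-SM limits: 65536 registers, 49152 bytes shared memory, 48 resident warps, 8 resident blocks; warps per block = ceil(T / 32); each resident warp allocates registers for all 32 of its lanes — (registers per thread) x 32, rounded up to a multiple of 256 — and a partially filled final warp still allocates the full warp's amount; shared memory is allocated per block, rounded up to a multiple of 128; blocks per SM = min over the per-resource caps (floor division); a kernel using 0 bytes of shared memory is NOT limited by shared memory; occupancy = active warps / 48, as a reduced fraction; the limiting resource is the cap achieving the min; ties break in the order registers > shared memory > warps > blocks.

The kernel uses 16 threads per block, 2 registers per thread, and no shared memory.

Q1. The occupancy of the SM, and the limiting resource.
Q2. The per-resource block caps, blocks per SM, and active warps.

Answer: occupancy 1/6, limited by blocks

registers: 256 blocks
shared memory: no limit (kernel uses none)
warps: 48 blocks
blocks: 8 blocks

Answer: 8 blocks, 8 active warps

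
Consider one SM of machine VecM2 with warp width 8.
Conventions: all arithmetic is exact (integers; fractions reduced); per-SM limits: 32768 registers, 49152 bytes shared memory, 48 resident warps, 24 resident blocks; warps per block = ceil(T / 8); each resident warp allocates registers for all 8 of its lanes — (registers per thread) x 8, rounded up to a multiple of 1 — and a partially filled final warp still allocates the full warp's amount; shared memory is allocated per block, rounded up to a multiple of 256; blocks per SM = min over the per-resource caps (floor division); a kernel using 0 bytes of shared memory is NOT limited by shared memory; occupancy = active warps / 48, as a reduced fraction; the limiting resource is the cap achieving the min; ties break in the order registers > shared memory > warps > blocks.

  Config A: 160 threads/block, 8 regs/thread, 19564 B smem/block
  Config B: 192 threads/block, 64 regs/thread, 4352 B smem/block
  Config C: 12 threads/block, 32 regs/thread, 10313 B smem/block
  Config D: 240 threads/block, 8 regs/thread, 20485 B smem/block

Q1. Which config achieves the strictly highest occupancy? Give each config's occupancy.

occupancies: A 5/6, B 1, C 1/6, D 5/8

Answer: B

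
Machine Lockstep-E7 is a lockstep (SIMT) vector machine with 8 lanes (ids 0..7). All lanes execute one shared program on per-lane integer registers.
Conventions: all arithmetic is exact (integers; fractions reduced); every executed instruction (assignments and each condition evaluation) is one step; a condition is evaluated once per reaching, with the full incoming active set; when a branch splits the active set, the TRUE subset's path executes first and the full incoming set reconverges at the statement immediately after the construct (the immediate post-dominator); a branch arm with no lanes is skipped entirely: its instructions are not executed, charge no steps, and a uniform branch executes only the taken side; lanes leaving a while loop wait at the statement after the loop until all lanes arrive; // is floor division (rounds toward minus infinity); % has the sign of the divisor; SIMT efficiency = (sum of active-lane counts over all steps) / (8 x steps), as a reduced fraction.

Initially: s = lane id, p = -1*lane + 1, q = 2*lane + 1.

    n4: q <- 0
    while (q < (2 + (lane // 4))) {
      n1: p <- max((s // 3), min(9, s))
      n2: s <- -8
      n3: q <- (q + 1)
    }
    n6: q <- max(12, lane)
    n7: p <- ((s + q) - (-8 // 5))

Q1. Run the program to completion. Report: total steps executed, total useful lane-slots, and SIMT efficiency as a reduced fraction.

Answer: 16 steps, 112 useful, 7/8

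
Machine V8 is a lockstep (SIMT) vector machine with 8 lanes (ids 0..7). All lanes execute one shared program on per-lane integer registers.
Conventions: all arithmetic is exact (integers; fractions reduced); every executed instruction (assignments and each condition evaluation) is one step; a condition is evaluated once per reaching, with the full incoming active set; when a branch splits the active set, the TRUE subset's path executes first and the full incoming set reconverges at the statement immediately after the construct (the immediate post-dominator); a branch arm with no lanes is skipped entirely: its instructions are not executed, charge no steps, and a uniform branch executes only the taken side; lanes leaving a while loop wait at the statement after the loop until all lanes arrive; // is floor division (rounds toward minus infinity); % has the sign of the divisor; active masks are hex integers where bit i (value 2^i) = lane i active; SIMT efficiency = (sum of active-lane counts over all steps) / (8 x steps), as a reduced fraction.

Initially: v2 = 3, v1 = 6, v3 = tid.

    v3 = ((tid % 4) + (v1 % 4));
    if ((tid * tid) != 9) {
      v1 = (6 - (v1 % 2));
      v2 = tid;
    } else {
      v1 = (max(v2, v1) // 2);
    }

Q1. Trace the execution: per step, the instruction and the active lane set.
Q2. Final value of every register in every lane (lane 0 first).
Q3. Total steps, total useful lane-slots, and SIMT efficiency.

step 0: v3 <- ((tid % 4) + (v1 % 4)) 0xff
step 1: eval ((tid * tid) != 9)      0xff
step 2: v1 <- (6 - (v1 % 2))         0xf7
step 3: v2 <- tid                    0xf7
step 4: v1 <- (max(v2, v1) // 2)     0x08

Answer: 5 steps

v2: 0,1,2,3,4,5,6,7
v1: 6,6,6,3,6,6,6,6
v3: 2,3,4,5,2,3,4,5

steps = 5; useful = 31; efficiency = 31/40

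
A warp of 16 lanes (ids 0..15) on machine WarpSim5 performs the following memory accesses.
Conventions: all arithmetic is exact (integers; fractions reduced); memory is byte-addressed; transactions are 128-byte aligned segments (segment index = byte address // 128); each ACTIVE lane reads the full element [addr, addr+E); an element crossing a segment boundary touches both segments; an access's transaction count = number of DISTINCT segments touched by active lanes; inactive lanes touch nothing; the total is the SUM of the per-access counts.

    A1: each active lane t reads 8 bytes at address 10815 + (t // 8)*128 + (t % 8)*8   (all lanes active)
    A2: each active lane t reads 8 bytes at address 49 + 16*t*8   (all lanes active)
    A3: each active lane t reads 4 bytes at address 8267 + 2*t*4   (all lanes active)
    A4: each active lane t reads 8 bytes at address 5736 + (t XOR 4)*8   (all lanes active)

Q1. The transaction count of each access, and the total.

A1: 2 transactions
A2: 16 transactions
A3: 2 transactions
A4: 2 transactions

Answer: 2,16,2,2; total 22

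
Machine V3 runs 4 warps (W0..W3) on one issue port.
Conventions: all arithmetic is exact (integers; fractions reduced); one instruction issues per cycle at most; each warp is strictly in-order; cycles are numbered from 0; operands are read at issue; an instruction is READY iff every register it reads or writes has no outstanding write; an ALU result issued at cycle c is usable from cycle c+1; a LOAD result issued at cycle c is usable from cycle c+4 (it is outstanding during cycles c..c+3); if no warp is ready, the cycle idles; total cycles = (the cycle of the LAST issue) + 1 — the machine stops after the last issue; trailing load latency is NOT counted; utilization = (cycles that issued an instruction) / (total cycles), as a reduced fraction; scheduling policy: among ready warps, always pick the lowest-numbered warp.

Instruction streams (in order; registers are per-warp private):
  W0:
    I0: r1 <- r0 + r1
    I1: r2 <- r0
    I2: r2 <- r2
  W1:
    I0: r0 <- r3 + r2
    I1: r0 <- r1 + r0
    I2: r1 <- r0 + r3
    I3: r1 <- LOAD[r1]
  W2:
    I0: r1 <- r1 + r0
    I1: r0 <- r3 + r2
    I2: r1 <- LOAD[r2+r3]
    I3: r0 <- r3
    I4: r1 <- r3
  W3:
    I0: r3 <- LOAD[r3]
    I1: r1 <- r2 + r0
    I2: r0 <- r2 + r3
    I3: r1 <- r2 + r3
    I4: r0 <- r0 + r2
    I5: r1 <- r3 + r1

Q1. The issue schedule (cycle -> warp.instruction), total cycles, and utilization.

cycle 0: W0.I0
cycle 1: W0.I1
cycle 2: W0.I2
cycle 3: W1.I0
cycle 4: W1.I1
cycle 5: W1.I2
cycle 6: W1.I3
cycle 7: W2.I0
cycle 8: W2.I1
cycle 9: W2.I2
cycle 10: W2.I3
cycle 11: W3.I0
cycle 12: W3.I1
cycle 13: W2.I4
cycle 14: idle
cycle 15: W3.I2
cycle 16: W3.I3
cycle 17: W3.I4
cycle 18: W3.I5

Answer: 19 cycles, utilization 18/19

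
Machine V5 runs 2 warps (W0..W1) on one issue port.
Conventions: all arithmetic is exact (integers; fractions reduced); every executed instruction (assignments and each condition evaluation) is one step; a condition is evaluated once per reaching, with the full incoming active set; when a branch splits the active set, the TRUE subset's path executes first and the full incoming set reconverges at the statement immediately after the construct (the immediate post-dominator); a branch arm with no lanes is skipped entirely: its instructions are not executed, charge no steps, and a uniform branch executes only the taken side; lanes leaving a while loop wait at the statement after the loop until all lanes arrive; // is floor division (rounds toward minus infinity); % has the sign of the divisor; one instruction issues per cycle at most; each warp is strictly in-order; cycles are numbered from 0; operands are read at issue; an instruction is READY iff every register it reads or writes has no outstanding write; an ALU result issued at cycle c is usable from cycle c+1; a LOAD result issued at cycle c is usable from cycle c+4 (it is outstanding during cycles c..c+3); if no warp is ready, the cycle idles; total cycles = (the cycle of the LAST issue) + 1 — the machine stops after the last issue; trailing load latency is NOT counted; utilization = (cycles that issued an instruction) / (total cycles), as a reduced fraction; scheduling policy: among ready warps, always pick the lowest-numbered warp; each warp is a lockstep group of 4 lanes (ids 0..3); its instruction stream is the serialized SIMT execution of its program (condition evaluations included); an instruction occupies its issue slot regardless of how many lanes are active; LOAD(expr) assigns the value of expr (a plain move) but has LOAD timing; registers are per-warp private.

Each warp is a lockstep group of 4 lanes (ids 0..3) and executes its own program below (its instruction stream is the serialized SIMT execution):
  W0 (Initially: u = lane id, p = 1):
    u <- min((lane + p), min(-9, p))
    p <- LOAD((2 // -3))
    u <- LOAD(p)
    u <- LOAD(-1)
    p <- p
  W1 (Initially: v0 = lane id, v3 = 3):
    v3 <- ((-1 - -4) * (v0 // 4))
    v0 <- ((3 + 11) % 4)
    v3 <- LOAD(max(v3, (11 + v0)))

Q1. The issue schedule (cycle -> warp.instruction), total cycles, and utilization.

cycle 0: W0.I0
cycle 1: W0.I1
cycle 2: W1.I0
cycle 3: W1.I1
cycle 4: W1.I2
cycle 5: W0.I2
cycle 6: idle
cycle 7: idle
cycle 8: idle
cycle 9: W0.I3
cycle 10: W0.I4

Answer: 11 cycles, utilization 8/11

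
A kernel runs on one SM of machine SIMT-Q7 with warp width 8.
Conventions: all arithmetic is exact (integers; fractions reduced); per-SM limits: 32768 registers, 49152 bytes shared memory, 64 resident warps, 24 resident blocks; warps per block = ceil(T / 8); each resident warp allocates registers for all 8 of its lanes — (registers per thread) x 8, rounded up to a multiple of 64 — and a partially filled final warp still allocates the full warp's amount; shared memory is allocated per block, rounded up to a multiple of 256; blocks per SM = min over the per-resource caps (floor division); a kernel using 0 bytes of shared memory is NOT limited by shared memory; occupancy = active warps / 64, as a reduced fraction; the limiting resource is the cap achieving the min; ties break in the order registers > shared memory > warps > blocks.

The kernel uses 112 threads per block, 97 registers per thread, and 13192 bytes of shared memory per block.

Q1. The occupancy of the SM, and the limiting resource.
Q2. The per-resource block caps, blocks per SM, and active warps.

Answer: occupancy 7/16, limited by registers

registers: 2 blocks
shared memory: 3 blocks
warps: 4 blocks
blocks: 24 blocks

Answer: 2 blocks, 28 active warps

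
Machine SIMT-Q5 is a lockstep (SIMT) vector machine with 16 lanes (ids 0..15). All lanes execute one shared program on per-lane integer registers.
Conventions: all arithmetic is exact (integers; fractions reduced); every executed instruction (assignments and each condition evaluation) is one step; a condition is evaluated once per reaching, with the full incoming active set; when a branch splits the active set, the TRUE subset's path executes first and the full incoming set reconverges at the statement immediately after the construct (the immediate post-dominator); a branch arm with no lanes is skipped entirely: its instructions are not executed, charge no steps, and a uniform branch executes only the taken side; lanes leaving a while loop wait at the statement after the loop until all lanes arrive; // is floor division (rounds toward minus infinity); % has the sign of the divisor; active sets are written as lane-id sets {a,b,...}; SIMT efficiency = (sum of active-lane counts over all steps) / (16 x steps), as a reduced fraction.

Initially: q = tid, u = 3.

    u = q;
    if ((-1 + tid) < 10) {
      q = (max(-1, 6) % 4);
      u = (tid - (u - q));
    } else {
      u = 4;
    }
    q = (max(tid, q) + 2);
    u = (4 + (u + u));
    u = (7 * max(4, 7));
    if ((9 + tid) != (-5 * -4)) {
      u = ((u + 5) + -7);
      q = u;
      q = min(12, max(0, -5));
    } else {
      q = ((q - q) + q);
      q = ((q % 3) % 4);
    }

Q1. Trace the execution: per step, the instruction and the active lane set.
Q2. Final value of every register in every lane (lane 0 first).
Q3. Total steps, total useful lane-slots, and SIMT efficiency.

step 0: u <- q                       {0,1,2,3,4,5,6,7,8,9,10,11,12,13,14,15}
step 1: eval ((-1 + tid) < 10)       {0,1,2,3,4,5,6,7,8,9,10,11,12,13,14,15}
step 2: q <- (max(-1, 6) % 4)        {0,1,2,3,4,5,6,7,8,9,10}
step 3: u <- (tid - (u - q))         {0,1,2,3,4,5,6,7,8,9,10}
step 4: u <- 4                       {11,12,13,14,15}
step 5: q <- (max(tid, q) + 2)       {0,1,2,3,4,5,6,7,8,9,10,11,12,13,14,15}
step 6: u <- (4 + (u + u))           {0,1,2,3,4,5,6,7,8,9,10,11,12,13,14,15}
step 7: u <- (7 * max(4, 7))         {0,1,2,3,4,5,6,7,8,9,10,11,12,13,14,15}
step 8: eval ((9 + tid) != (-5 * -4)) {0,1,2,3,4,5,6,7,8,9,10,11,12,13,14,15}
step 9: u <- ((u + 5) + -7)          {0,1,2,3,4,5,6,7,8,9,10,12,13,14,15}
step 10: q <- u                       {0,1,2,3,4,5,6,7,8,9,10,12,13,14,15}
step 11: q <- min(12, max(0, -5))     {0,1,2,3,4,5,6,7,8,9,10,12,13,14,15}
step 12: q <- ((q - q) + q)           {11}
step 13: q <- ((q % 3) % 4)           {11}

Answer: 14 steps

q: 0,0,0,0,0,0,0,0,0,0,0,1,0,0,0,0
u: 47,47,47,47,47,47,47,47,47,47,47,49,47,47,47,47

steps = 14; useful = 170; efficiency = 170/224 = 85/112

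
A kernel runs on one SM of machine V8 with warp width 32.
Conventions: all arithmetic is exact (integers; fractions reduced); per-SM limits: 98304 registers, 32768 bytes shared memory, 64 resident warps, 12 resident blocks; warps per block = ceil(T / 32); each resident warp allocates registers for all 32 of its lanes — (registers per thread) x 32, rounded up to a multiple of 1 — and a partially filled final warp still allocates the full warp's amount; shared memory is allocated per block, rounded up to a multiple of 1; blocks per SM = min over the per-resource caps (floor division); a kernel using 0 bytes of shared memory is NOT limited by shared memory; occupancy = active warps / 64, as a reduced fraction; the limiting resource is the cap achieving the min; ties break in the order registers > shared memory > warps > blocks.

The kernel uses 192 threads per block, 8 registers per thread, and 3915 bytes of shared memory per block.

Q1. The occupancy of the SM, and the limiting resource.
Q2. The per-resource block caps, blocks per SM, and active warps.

Answer: occupancy 3/4, limited by shared memory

registers: 64 blocks
shared memory: 8 blocks
warps: 10 blocks
blocks: 12 blocks

Answer: 8 blocks, 48 active warps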